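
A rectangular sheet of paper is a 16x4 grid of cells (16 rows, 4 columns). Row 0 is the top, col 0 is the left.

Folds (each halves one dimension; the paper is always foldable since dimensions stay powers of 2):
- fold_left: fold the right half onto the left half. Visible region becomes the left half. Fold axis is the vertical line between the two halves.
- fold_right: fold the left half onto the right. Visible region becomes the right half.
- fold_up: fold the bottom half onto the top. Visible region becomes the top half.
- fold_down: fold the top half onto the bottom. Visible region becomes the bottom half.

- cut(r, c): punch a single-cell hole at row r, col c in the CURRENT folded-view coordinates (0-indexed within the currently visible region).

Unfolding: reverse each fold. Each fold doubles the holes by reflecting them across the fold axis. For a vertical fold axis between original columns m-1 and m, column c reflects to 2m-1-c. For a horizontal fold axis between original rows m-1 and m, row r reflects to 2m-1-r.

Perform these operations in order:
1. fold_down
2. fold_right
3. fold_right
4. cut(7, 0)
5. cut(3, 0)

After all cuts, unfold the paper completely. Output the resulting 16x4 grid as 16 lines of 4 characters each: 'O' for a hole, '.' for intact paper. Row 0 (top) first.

Op 1 fold_down: fold axis h@8; visible region now rows[8,16) x cols[0,4) = 8x4
Op 2 fold_right: fold axis v@2; visible region now rows[8,16) x cols[2,4) = 8x2
Op 3 fold_right: fold axis v@3; visible region now rows[8,16) x cols[3,4) = 8x1
Op 4 cut(7, 0): punch at orig (15,3); cuts so far [(15, 3)]; region rows[8,16) x cols[3,4) = 8x1
Op 5 cut(3, 0): punch at orig (11,3); cuts so far [(11, 3), (15, 3)]; region rows[8,16) x cols[3,4) = 8x1
Unfold 1 (reflect across v@3): 4 holes -> [(11, 2), (11, 3), (15, 2), (15, 3)]
Unfold 2 (reflect across v@2): 8 holes -> [(11, 0), (11, 1), (11, 2), (11, 3), (15, 0), (15, 1), (15, 2), (15, 3)]
Unfold 3 (reflect across h@8): 16 holes -> [(0, 0), (0, 1), (0, 2), (0, 3), (4, 0), (4, 1), (4, 2), (4, 3), (11, 0), (11, 1), (11, 2), (11, 3), (15, 0), (15, 1), (15, 2), (15, 3)]

Answer: OOOO
....
....
....
OOOO
....
....
....
....
....
....
OOOO
....
....
....
OOOO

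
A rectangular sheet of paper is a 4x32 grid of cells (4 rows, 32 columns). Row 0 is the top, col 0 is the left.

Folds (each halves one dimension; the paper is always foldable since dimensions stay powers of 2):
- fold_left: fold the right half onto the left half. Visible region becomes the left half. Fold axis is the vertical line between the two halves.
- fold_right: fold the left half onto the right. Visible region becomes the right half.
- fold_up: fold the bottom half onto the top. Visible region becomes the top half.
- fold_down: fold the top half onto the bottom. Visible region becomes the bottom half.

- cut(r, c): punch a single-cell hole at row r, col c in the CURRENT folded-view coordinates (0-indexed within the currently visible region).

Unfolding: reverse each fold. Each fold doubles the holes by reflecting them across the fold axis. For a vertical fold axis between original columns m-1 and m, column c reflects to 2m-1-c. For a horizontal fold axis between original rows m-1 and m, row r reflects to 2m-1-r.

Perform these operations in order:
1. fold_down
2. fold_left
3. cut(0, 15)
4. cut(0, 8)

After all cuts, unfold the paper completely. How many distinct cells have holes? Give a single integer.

Answer: 8

Derivation:
Op 1 fold_down: fold axis h@2; visible region now rows[2,4) x cols[0,32) = 2x32
Op 2 fold_left: fold axis v@16; visible region now rows[2,4) x cols[0,16) = 2x16
Op 3 cut(0, 15): punch at orig (2,15); cuts so far [(2, 15)]; region rows[2,4) x cols[0,16) = 2x16
Op 4 cut(0, 8): punch at orig (2,8); cuts so far [(2, 8), (2, 15)]; region rows[2,4) x cols[0,16) = 2x16
Unfold 1 (reflect across v@16): 4 holes -> [(2, 8), (2, 15), (2, 16), (2, 23)]
Unfold 2 (reflect across h@2): 8 holes -> [(1, 8), (1, 15), (1, 16), (1, 23), (2, 8), (2, 15), (2, 16), (2, 23)]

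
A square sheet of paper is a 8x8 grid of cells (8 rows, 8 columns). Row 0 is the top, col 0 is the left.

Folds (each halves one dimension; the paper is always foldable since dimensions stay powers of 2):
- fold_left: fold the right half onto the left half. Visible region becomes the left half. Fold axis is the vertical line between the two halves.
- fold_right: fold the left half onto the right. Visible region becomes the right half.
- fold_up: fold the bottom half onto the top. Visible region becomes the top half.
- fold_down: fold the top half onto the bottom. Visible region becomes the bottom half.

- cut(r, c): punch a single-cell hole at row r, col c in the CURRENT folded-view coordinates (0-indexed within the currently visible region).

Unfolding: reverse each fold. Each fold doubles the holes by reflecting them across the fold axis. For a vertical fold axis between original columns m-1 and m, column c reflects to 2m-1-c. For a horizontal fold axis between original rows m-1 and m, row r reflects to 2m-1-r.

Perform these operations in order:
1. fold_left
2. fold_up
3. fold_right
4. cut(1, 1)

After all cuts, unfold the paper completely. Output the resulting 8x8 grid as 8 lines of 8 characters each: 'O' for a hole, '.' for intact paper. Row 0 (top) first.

Op 1 fold_left: fold axis v@4; visible region now rows[0,8) x cols[0,4) = 8x4
Op 2 fold_up: fold axis h@4; visible region now rows[0,4) x cols[0,4) = 4x4
Op 3 fold_right: fold axis v@2; visible region now rows[0,4) x cols[2,4) = 4x2
Op 4 cut(1, 1): punch at orig (1,3); cuts so far [(1, 3)]; region rows[0,4) x cols[2,4) = 4x2
Unfold 1 (reflect across v@2): 2 holes -> [(1, 0), (1, 3)]
Unfold 2 (reflect across h@4): 4 holes -> [(1, 0), (1, 3), (6, 0), (6, 3)]
Unfold 3 (reflect across v@4): 8 holes -> [(1, 0), (1, 3), (1, 4), (1, 7), (6, 0), (6, 3), (6, 4), (6, 7)]

Answer: ........
O..OO..O
........
........
........
........
O..OO..O
........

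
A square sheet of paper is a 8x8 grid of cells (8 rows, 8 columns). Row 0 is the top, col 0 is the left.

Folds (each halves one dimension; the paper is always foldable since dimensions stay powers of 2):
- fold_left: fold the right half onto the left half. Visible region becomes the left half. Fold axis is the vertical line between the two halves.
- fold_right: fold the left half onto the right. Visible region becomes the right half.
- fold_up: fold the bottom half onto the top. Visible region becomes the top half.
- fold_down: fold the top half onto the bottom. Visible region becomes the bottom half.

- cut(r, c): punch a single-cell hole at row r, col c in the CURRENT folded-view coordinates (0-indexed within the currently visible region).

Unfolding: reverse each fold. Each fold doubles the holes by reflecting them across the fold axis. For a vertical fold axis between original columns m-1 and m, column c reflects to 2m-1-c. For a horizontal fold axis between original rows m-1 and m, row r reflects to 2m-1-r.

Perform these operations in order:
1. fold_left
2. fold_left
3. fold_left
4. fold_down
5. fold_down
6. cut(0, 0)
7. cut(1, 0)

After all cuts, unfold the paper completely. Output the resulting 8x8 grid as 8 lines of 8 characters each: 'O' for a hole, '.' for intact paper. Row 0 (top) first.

Answer: OOOOOOOO
OOOOOOOO
OOOOOOOO
OOOOOOOO
OOOOOOOO
OOOOOOOO
OOOOOOOO
OOOOOOOO

Derivation:
Op 1 fold_left: fold axis v@4; visible region now rows[0,8) x cols[0,4) = 8x4
Op 2 fold_left: fold axis v@2; visible region now rows[0,8) x cols[0,2) = 8x2
Op 3 fold_left: fold axis v@1; visible region now rows[0,8) x cols[0,1) = 8x1
Op 4 fold_down: fold axis h@4; visible region now rows[4,8) x cols[0,1) = 4x1
Op 5 fold_down: fold axis h@6; visible region now rows[6,8) x cols[0,1) = 2x1
Op 6 cut(0, 0): punch at orig (6,0); cuts so far [(6, 0)]; region rows[6,8) x cols[0,1) = 2x1
Op 7 cut(1, 0): punch at orig (7,0); cuts so far [(6, 0), (7, 0)]; region rows[6,8) x cols[0,1) = 2x1
Unfold 1 (reflect across h@6): 4 holes -> [(4, 0), (5, 0), (6, 0), (7, 0)]
Unfold 2 (reflect across h@4): 8 holes -> [(0, 0), (1, 0), (2, 0), (3, 0), (4, 0), (5, 0), (6, 0), (7, 0)]
Unfold 3 (reflect across v@1): 16 holes -> [(0, 0), (0, 1), (1, 0), (1, 1), (2, 0), (2, 1), (3, 0), (3, 1), (4, 0), (4, 1), (5, 0), (5, 1), (6, 0), (6, 1), (7, 0), (7, 1)]
Unfold 4 (reflect across v@2): 32 holes -> [(0, 0), (0, 1), (0, 2), (0, 3), (1, 0), (1, 1), (1, 2), (1, 3), (2, 0), (2, 1), (2, 2), (2, 3), (3, 0), (3, 1), (3, 2), (3, 3), (4, 0), (4, 1), (4, 2), (4, 3), (5, 0), (5, 1), (5, 2), (5, 3), (6, 0), (6, 1), (6, 2), (6, 3), (7, 0), (7, 1), (7, 2), (7, 3)]
Unfold 5 (reflect across v@4): 64 holes -> [(0, 0), (0, 1), (0, 2), (0, 3), (0, 4), (0, 5), (0, 6), (0, 7), (1, 0), (1, 1), (1, 2), (1, 3), (1, 4), (1, 5), (1, 6), (1, 7), (2, 0), (2, 1), (2, 2), (2, 3), (2, 4), (2, 5), (2, 6), (2, 7), (3, 0), (3, 1), (3, 2), (3, 3), (3, 4), (3, 5), (3, 6), (3, 7), (4, 0), (4, 1), (4, 2), (4, 3), (4, 4), (4, 5), (4, 6), (4, 7), (5, 0), (5, 1), (5, 2), (5, 3), (5, 4), (5, 5), (5, 6), (5, 7), (6, 0), (6, 1), (6, 2), (6, 3), (6, 4), (6, 5), (6, 6), (6, 7), (7, 0), (7, 1), (7, 2), (7, 3), (7, 4), (7, 5), (7, 6), (7, 7)]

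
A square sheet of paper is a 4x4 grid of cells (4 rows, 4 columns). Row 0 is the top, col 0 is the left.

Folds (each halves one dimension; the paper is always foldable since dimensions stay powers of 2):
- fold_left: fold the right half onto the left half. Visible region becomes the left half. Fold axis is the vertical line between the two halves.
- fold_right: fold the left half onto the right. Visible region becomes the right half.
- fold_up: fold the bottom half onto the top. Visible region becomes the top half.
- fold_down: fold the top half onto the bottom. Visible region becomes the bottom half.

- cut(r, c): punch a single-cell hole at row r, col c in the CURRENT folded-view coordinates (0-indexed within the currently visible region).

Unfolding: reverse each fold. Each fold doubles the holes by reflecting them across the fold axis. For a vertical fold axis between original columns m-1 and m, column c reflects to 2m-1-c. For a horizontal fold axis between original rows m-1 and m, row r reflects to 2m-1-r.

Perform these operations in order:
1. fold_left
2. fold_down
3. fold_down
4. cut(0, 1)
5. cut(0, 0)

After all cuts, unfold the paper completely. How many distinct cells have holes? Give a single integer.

Op 1 fold_left: fold axis v@2; visible region now rows[0,4) x cols[0,2) = 4x2
Op 2 fold_down: fold axis h@2; visible region now rows[2,4) x cols[0,2) = 2x2
Op 3 fold_down: fold axis h@3; visible region now rows[3,4) x cols[0,2) = 1x2
Op 4 cut(0, 1): punch at orig (3,1); cuts so far [(3, 1)]; region rows[3,4) x cols[0,2) = 1x2
Op 5 cut(0, 0): punch at orig (3,0); cuts so far [(3, 0), (3, 1)]; region rows[3,4) x cols[0,2) = 1x2
Unfold 1 (reflect across h@3): 4 holes -> [(2, 0), (2, 1), (3, 0), (3, 1)]
Unfold 2 (reflect across h@2): 8 holes -> [(0, 0), (0, 1), (1, 0), (1, 1), (2, 0), (2, 1), (3, 0), (3, 1)]
Unfold 3 (reflect across v@2): 16 holes -> [(0, 0), (0, 1), (0, 2), (0, 3), (1, 0), (1, 1), (1, 2), (1, 3), (2, 0), (2, 1), (2, 2), (2, 3), (3, 0), (3, 1), (3, 2), (3, 3)]

Answer: 16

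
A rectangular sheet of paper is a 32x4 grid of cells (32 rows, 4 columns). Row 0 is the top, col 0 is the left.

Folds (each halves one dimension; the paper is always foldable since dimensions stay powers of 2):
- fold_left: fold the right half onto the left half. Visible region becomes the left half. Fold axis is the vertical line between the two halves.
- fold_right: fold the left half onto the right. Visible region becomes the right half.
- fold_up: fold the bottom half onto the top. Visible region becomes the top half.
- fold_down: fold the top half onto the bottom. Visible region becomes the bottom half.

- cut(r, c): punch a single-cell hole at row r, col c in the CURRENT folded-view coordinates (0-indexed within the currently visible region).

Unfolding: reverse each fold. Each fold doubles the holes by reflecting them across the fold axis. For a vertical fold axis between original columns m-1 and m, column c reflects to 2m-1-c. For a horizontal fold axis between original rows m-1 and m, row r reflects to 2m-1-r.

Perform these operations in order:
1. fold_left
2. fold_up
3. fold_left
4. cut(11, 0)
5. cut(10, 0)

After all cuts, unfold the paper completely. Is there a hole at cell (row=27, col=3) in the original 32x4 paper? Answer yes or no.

Op 1 fold_left: fold axis v@2; visible region now rows[0,32) x cols[0,2) = 32x2
Op 2 fold_up: fold axis h@16; visible region now rows[0,16) x cols[0,2) = 16x2
Op 3 fold_left: fold axis v@1; visible region now rows[0,16) x cols[0,1) = 16x1
Op 4 cut(11, 0): punch at orig (11,0); cuts so far [(11, 0)]; region rows[0,16) x cols[0,1) = 16x1
Op 5 cut(10, 0): punch at orig (10,0); cuts so far [(10, 0), (11, 0)]; region rows[0,16) x cols[0,1) = 16x1
Unfold 1 (reflect across v@1): 4 holes -> [(10, 0), (10, 1), (11, 0), (11, 1)]
Unfold 2 (reflect across h@16): 8 holes -> [(10, 0), (10, 1), (11, 0), (11, 1), (20, 0), (20, 1), (21, 0), (21, 1)]
Unfold 3 (reflect across v@2): 16 holes -> [(10, 0), (10, 1), (10, 2), (10, 3), (11, 0), (11, 1), (11, 2), (11, 3), (20, 0), (20, 1), (20, 2), (20, 3), (21, 0), (21, 1), (21, 2), (21, 3)]
Holes: [(10, 0), (10, 1), (10, 2), (10, 3), (11, 0), (11, 1), (11, 2), (11, 3), (20, 0), (20, 1), (20, 2), (20, 3), (21, 0), (21, 1), (21, 2), (21, 3)]

Answer: no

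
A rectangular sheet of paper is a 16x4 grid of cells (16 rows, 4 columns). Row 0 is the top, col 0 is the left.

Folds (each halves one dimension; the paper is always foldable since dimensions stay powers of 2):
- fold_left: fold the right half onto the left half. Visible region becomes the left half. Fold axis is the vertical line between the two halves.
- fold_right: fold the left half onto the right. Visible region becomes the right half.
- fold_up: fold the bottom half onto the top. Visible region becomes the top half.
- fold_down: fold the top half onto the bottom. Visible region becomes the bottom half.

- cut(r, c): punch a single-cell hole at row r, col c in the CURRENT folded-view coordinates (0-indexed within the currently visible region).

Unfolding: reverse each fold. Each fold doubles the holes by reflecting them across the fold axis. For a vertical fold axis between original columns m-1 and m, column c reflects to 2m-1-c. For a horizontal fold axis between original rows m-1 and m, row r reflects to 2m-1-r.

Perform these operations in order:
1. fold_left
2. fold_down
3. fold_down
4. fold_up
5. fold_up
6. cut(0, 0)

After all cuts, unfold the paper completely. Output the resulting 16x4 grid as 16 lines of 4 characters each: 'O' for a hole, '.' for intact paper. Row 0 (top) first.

Answer: O..O
O..O
O..O
O..O
O..O
O..O
O..O
O..O
O..O
O..O
O..O
O..O
O..O
O..O
O..O
O..O

Derivation:
Op 1 fold_left: fold axis v@2; visible region now rows[0,16) x cols[0,2) = 16x2
Op 2 fold_down: fold axis h@8; visible region now rows[8,16) x cols[0,2) = 8x2
Op 3 fold_down: fold axis h@12; visible region now rows[12,16) x cols[0,2) = 4x2
Op 4 fold_up: fold axis h@14; visible region now rows[12,14) x cols[0,2) = 2x2
Op 5 fold_up: fold axis h@13; visible region now rows[12,13) x cols[0,2) = 1x2
Op 6 cut(0, 0): punch at orig (12,0); cuts so far [(12, 0)]; region rows[12,13) x cols[0,2) = 1x2
Unfold 1 (reflect across h@13): 2 holes -> [(12, 0), (13, 0)]
Unfold 2 (reflect across h@14): 4 holes -> [(12, 0), (13, 0), (14, 0), (15, 0)]
Unfold 3 (reflect across h@12): 8 holes -> [(8, 0), (9, 0), (10, 0), (11, 0), (12, 0), (13, 0), (14, 0), (15, 0)]
Unfold 4 (reflect across h@8): 16 holes -> [(0, 0), (1, 0), (2, 0), (3, 0), (4, 0), (5, 0), (6, 0), (7, 0), (8, 0), (9, 0), (10, 0), (11, 0), (12, 0), (13, 0), (14, 0), (15, 0)]
Unfold 5 (reflect across v@2): 32 holes -> [(0, 0), (0, 3), (1, 0), (1, 3), (2, 0), (2, 3), (3, 0), (3, 3), (4, 0), (4, 3), (5, 0), (5, 3), (6, 0), (6, 3), (7, 0), (7, 3), (8, 0), (8, 3), (9, 0), (9, 3), (10, 0), (10, 3), (11, 0), (11, 3), (12, 0), (12, 3), (13, 0), (13, 3), (14, 0), (14, 3), (15, 0), (15, 3)]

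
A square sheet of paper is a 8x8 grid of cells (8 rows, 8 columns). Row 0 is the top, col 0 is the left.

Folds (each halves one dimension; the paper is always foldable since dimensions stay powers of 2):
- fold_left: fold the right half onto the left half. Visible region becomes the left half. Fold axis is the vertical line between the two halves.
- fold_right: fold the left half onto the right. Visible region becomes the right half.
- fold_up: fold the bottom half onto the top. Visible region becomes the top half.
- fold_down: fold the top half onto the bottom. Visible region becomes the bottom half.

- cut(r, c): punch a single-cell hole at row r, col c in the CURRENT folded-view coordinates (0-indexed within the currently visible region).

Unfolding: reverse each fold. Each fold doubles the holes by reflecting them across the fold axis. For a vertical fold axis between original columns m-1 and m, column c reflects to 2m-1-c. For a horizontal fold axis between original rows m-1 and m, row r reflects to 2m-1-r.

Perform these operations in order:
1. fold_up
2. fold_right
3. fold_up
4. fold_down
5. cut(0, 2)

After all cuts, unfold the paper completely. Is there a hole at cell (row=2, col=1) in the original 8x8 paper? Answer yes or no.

Op 1 fold_up: fold axis h@4; visible region now rows[0,4) x cols[0,8) = 4x8
Op 2 fold_right: fold axis v@4; visible region now rows[0,4) x cols[4,8) = 4x4
Op 3 fold_up: fold axis h@2; visible region now rows[0,2) x cols[4,8) = 2x4
Op 4 fold_down: fold axis h@1; visible region now rows[1,2) x cols[4,8) = 1x4
Op 5 cut(0, 2): punch at orig (1,6); cuts so far [(1, 6)]; region rows[1,2) x cols[4,8) = 1x4
Unfold 1 (reflect across h@1): 2 holes -> [(0, 6), (1, 6)]
Unfold 2 (reflect across h@2): 4 holes -> [(0, 6), (1, 6), (2, 6), (3, 6)]
Unfold 3 (reflect across v@4): 8 holes -> [(0, 1), (0, 6), (1, 1), (1, 6), (2, 1), (2, 6), (3, 1), (3, 6)]
Unfold 4 (reflect across h@4): 16 holes -> [(0, 1), (0, 6), (1, 1), (1, 6), (2, 1), (2, 6), (3, 1), (3, 6), (4, 1), (4, 6), (5, 1), (5, 6), (6, 1), (6, 6), (7, 1), (7, 6)]
Holes: [(0, 1), (0, 6), (1, 1), (1, 6), (2, 1), (2, 6), (3, 1), (3, 6), (4, 1), (4, 6), (5, 1), (5, 6), (6, 1), (6, 6), (7, 1), (7, 6)]

Answer: yes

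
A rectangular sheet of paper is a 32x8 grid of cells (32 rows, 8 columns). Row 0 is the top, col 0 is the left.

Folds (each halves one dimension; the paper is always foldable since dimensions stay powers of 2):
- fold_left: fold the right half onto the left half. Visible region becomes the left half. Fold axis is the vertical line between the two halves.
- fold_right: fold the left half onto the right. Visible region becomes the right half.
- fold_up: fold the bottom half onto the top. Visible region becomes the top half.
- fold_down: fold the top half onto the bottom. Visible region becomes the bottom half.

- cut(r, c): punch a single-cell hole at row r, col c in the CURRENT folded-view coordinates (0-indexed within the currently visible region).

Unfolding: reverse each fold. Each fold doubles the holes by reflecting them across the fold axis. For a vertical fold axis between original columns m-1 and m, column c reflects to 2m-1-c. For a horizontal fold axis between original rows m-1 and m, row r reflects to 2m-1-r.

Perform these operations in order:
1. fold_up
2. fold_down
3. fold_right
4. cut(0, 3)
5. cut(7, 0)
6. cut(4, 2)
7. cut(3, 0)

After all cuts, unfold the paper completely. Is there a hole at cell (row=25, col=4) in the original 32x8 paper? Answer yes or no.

Answer: no

Derivation:
Op 1 fold_up: fold axis h@16; visible region now rows[0,16) x cols[0,8) = 16x8
Op 2 fold_down: fold axis h@8; visible region now rows[8,16) x cols[0,8) = 8x8
Op 3 fold_right: fold axis v@4; visible region now rows[8,16) x cols[4,8) = 8x4
Op 4 cut(0, 3): punch at orig (8,7); cuts so far [(8, 7)]; region rows[8,16) x cols[4,8) = 8x4
Op 5 cut(7, 0): punch at orig (15,4); cuts so far [(8, 7), (15, 4)]; region rows[8,16) x cols[4,8) = 8x4
Op 6 cut(4, 2): punch at orig (12,6); cuts so far [(8, 7), (12, 6), (15, 4)]; region rows[8,16) x cols[4,8) = 8x4
Op 7 cut(3, 0): punch at orig (11,4); cuts so far [(8, 7), (11, 4), (12, 6), (15, 4)]; region rows[8,16) x cols[4,8) = 8x4
Unfold 1 (reflect across v@4): 8 holes -> [(8, 0), (8, 7), (11, 3), (11, 4), (12, 1), (12, 6), (15, 3), (15, 4)]
Unfold 2 (reflect across h@8): 16 holes -> [(0, 3), (0, 4), (3, 1), (3, 6), (4, 3), (4, 4), (7, 0), (7, 7), (8, 0), (8, 7), (11, 3), (11, 4), (12, 1), (12, 6), (15, 3), (15, 4)]
Unfold 3 (reflect across h@16): 32 holes -> [(0, 3), (0, 4), (3, 1), (3, 6), (4, 3), (4, 4), (7, 0), (7, 7), (8, 0), (8, 7), (11, 3), (11, 4), (12, 1), (12, 6), (15, 3), (15, 4), (16, 3), (16, 4), (19, 1), (19, 6), (20, 3), (20, 4), (23, 0), (23, 7), (24, 0), (24, 7), (27, 3), (27, 4), (28, 1), (28, 6), (31, 3), (31, 4)]
Holes: [(0, 3), (0, 4), (3, 1), (3, 6), (4, 3), (4, 4), (7, 0), (7, 7), (8, 0), (8, 7), (11, 3), (11, 4), (12, 1), (12, 6), (15, 3), (15, 4), (16, 3), (16, 4), (19, 1), (19, 6), (20, 3), (20, 4), (23, 0), (23, 7), (24, 0), (24, 7), (27, 3), (27, 4), (28, 1), (28, 6), (31, 3), (31, 4)]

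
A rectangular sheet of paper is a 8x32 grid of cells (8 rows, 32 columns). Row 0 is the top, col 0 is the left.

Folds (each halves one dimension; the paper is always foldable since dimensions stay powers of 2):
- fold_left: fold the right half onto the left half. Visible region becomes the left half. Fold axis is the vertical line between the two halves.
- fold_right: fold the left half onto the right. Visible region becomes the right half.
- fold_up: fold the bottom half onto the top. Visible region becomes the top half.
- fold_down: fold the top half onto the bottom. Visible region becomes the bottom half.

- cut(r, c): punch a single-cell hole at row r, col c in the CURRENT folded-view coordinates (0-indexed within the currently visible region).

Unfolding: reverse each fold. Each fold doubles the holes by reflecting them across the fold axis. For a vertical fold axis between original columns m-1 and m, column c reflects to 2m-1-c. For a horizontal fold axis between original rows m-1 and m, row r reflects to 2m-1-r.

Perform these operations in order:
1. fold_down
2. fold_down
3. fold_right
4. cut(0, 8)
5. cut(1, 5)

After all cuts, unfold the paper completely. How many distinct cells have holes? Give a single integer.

Answer: 16

Derivation:
Op 1 fold_down: fold axis h@4; visible region now rows[4,8) x cols[0,32) = 4x32
Op 2 fold_down: fold axis h@6; visible region now rows[6,8) x cols[0,32) = 2x32
Op 3 fold_right: fold axis v@16; visible region now rows[6,8) x cols[16,32) = 2x16
Op 4 cut(0, 8): punch at orig (6,24); cuts so far [(6, 24)]; region rows[6,8) x cols[16,32) = 2x16
Op 5 cut(1, 5): punch at orig (7,21); cuts so far [(6, 24), (7, 21)]; region rows[6,8) x cols[16,32) = 2x16
Unfold 1 (reflect across v@16): 4 holes -> [(6, 7), (6, 24), (7, 10), (7, 21)]
Unfold 2 (reflect across h@6): 8 holes -> [(4, 10), (4, 21), (5, 7), (5, 24), (6, 7), (6, 24), (7, 10), (7, 21)]
Unfold 3 (reflect across h@4): 16 holes -> [(0, 10), (0, 21), (1, 7), (1, 24), (2, 7), (2, 24), (3, 10), (3, 21), (4, 10), (4, 21), (5, 7), (5, 24), (6, 7), (6, 24), (7, 10), (7, 21)]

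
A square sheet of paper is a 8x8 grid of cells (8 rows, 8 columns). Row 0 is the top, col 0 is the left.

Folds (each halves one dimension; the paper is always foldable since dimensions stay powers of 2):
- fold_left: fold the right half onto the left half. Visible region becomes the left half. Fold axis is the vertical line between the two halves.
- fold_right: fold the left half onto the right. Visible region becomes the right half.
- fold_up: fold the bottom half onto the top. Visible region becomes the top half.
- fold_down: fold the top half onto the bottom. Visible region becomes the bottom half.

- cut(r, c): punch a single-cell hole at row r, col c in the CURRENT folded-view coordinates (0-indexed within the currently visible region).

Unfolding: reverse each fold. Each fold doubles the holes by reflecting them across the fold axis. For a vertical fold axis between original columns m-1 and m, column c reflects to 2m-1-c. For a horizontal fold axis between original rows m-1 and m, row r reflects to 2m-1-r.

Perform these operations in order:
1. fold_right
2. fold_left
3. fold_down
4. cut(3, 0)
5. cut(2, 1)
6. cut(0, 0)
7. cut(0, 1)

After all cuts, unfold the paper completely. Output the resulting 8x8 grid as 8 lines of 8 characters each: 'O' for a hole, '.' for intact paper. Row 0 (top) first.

Answer: O..OO..O
.OO..OO.
........
OOOOOOOO
OOOOOOOO
........
.OO..OO.
O..OO..O

Derivation:
Op 1 fold_right: fold axis v@4; visible region now rows[0,8) x cols[4,8) = 8x4
Op 2 fold_left: fold axis v@6; visible region now rows[0,8) x cols[4,6) = 8x2
Op 3 fold_down: fold axis h@4; visible region now rows[4,8) x cols[4,6) = 4x2
Op 4 cut(3, 0): punch at orig (7,4); cuts so far [(7, 4)]; region rows[4,8) x cols[4,6) = 4x2
Op 5 cut(2, 1): punch at orig (6,5); cuts so far [(6, 5), (7, 4)]; region rows[4,8) x cols[4,6) = 4x2
Op 6 cut(0, 0): punch at orig (4,4); cuts so far [(4, 4), (6, 5), (7, 4)]; region rows[4,8) x cols[4,6) = 4x2
Op 7 cut(0, 1): punch at orig (4,5); cuts so far [(4, 4), (4, 5), (6, 5), (7, 4)]; region rows[4,8) x cols[4,6) = 4x2
Unfold 1 (reflect across h@4): 8 holes -> [(0, 4), (1, 5), (3, 4), (3, 5), (4, 4), (4, 5), (6, 5), (7, 4)]
Unfold 2 (reflect across v@6): 16 holes -> [(0, 4), (0, 7), (1, 5), (1, 6), (3, 4), (3, 5), (3, 6), (3, 7), (4, 4), (4, 5), (4, 6), (4, 7), (6, 5), (6, 6), (7, 4), (7, 7)]
Unfold 3 (reflect across v@4): 32 holes -> [(0, 0), (0, 3), (0, 4), (0, 7), (1, 1), (1, 2), (1, 5), (1, 6), (3, 0), (3, 1), (3, 2), (3, 3), (3, 4), (3, 5), (3, 6), (3, 7), (4, 0), (4, 1), (4, 2), (4, 3), (4, 4), (4, 5), (4, 6), (4, 7), (6, 1), (6, 2), (6, 5), (6, 6), (7, 0), (7, 3), (7, 4), (7, 7)]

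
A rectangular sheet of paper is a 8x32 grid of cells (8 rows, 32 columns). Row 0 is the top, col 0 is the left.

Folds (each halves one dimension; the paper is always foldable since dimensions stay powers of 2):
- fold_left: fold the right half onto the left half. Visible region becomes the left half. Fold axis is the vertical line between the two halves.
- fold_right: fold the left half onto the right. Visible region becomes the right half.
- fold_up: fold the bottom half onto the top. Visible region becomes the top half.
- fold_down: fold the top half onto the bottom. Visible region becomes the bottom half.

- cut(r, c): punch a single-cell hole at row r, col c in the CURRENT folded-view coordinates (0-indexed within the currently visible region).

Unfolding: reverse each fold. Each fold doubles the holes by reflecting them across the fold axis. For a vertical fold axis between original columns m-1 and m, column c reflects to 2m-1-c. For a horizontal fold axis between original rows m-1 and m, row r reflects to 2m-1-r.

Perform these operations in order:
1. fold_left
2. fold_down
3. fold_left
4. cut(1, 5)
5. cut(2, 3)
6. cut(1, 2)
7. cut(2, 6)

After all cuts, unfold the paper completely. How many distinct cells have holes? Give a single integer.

Answer: 32

Derivation:
Op 1 fold_left: fold axis v@16; visible region now rows[0,8) x cols[0,16) = 8x16
Op 2 fold_down: fold axis h@4; visible region now rows[4,8) x cols[0,16) = 4x16
Op 3 fold_left: fold axis v@8; visible region now rows[4,8) x cols[0,8) = 4x8
Op 4 cut(1, 5): punch at orig (5,5); cuts so far [(5, 5)]; region rows[4,8) x cols[0,8) = 4x8
Op 5 cut(2, 3): punch at orig (6,3); cuts so far [(5, 5), (6, 3)]; region rows[4,8) x cols[0,8) = 4x8
Op 6 cut(1, 2): punch at orig (5,2); cuts so far [(5, 2), (5, 5), (6, 3)]; region rows[4,8) x cols[0,8) = 4x8
Op 7 cut(2, 6): punch at orig (6,6); cuts so far [(5, 2), (5, 5), (6, 3), (6, 6)]; region rows[4,8) x cols[0,8) = 4x8
Unfold 1 (reflect across v@8): 8 holes -> [(5, 2), (5, 5), (5, 10), (5, 13), (6, 3), (6, 6), (6, 9), (6, 12)]
Unfold 2 (reflect across h@4): 16 holes -> [(1, 3), (1, 6), (1, 9), (1, 12), (2, 2), (2, 5), (2, 10), (2, 13), (5, 2), (5, 5), (5, 10), (5, 13), (6, 3), (6, 6), (6, 9), (6, 12)]
Unfold 3 (reflect across v@16): 32 holes -> [(1, 3), (1, 6), (1, 9), (1, 12), (1, 19), (1, 22), (1, 25), (1, 28), (2, 2), (2, 5), (2, 10), (2, 13), (2, 18), (2, 21), (2, 26), (2, 29), (5, 2), (5, 5), (5, 10), (5, 13), (5, 18), (5, 21), (5, 26), (5, 29), (6, 3), (6, 6), (6, 9), (6, 12), (6, 19), (6, 22), (6, 25), (6, 28)]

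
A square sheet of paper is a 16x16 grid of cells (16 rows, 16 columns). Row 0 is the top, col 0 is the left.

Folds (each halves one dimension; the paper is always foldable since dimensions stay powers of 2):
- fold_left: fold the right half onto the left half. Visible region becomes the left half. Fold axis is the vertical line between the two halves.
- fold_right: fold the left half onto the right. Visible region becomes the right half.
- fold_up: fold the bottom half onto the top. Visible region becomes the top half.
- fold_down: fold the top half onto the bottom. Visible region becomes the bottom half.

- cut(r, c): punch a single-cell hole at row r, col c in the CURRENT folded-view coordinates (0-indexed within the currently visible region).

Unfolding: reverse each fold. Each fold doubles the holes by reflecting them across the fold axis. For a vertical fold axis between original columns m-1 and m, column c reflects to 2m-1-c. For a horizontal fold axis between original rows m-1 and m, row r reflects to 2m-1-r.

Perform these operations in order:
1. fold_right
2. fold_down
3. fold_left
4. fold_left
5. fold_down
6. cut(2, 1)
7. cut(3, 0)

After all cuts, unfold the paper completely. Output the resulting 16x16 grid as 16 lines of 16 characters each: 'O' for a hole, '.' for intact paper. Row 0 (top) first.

Op 1 fold_right: fold axis v@8; visible region now rows[0,16) x cols[8,16) = 16x8
Op 2 fold_down: fold axis h@8; visible region now rows[8,16) x cols[8,16) = 8x8
Op 3 fold_left: fold axis v@12; visible region now rows[8,16) x cols[8,12) = 8x4
Op 4 fold_left: fold axis v@10; visible region now rows[8,16) x cols[8,10) = 8x2
Op 5 fold_down: fold axis h@12; visible region now rows[12,16) x cols[8,10) = 4x2
Op 6 cut(2, 1): punch at orig (14,9); cuts so far [(14, 9)]; region rows[12,16) x cols[8,10) = 4x2
Op 7 cut(3, 0): punch at orig (15,8); cuts so far [(14, 9), (15, 8)]; region rows[12,16) x cols[8,10) = 4x2
Unfold 1 (reflect across h@12): 4 holes -> [(8, 8), (9, 9), (14, 9), (15, 8)]
Unfold 2 (reflect across v@10): 8 holes -> [(8, 8), (8, 11), (9, 9), (9, 10), (14, 9), (14, 10), (15, 8), (15, 11)]
Unfold 3 (reflect across v@12): 16 holes -> [(8, 8), (8, 11), (8, 12), (8, 15), (9, 9), (9, 10), (9, 13), (9, 14), (14, 9), (14, 10), (14, 13), (14, 14), (15, 8), (15, 11), (15, 12), (15, 15)]
Unfold 4 (reflect across h@8): 32 holes -> [(0, 8), (0, 11), (0, 12), (0, 15), (1, 9), (1, 10), (1, 13), (1, 14), (6, 9), (6, 10), (6, 13), (6, 14), (7, 8), (7, 11), (7, 12), (7, 15), (8, 8), (8, 11), (8, 12), (8, 15), (9, 9), (9, 10), (9, 13), (9, 14), (14, 9), (14, 10), (14, 13), (14, 14), (15, 8), (15, 11), (15, 12), (15, 15)]
Unfold 5 (reflect across v@8): 64 holes -> [(0, 0), (0, 3), (0, 4), (0, 7), (0, 8), (0, 11), (0, 12), (0, 15), (1, 1), (1, 2), (1, 5), (1, 6), (1, 9), (1, 10), (1, 13), (1, 14), (6, 1), (6, 2), (6, 5), (6, 6), (6, 9), (6, 10), (6, 13), (6, 14), (7, 0), (7, 3), (7, 4), (7, 7), (7, 8), (7, 11), (7, 12), (7, 15), (8, 0), (8, 3), (8, 4), (8, 7), (8, 8), (8, 11), (8, 12), (8, 15), (9, 1), (9, 2), (9, 5), (9, 6), (9, 9), (9, 10), (9, 13), (9, 14), (14, 1), (14, 2), (14, 5), (14, 6), (14, 9), (14, 10), (14, 13), (14, 14), (15, 0), (15, 3), (15, 4), (15, 7), (15, 8), (15, 11), (15, 12), (15, 15)]

Answer: O..OO..OO..OO..O
.OO..OO..OO..OO.
................
................
................
................
.OO..OO..OO..OO.
O..OO..OO..OO..O
O..OO..OO..OO..O
.OO..OO..OO..OO.
................
................
................
................
.OO..OO..OO..OO.
O..OO..OO..OO..O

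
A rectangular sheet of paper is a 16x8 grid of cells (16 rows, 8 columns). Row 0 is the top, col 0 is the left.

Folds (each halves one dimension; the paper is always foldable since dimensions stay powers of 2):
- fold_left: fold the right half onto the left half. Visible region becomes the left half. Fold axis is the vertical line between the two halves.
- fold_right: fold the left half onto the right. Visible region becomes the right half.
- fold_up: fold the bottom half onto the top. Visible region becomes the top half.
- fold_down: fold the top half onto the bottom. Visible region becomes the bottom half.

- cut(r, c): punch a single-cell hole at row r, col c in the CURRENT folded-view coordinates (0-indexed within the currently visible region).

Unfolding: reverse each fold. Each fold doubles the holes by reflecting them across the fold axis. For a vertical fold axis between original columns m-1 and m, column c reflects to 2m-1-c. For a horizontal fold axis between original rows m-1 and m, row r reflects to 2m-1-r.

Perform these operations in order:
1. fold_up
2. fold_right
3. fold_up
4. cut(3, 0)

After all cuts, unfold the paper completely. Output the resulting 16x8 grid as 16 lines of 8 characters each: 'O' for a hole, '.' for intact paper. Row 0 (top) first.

Answer: ........
........
........
...OO...
...OO...
........
........
........
........
........
........
...OO...
...OO...
........
........
........

Derivation:
Op 1 fold_up: fold axis h@8; visible region now rows[0,8) x cols[0,8) = 8x8
Op 2 fold_right: fold axis v@4; visible region now rows[0,8) x cols[4,8) = 8x4
Op 3 fold_up: fold axis h@4; visible region now rows[0,4) x cols[4,8) = 4x4
Op 4 cut(3, 0): punch at orig (3,4); cuts so far [(3, 4)]; region rows[0,4) x cols[4,8) = 4x4
Unfold 1 (reflect across h@4): 2 holes -> [(3, 4), (4, 4)]
Unfold 2 (reflect across v@4): 4 holes -> [(3, 3), (3, 4), (4, 3), (4, 4)]
Unfold 3 (reflect across h@8): 8 holes -> [(3, 3), (3, 4), (4, 3), (4, 4), (11, 3), (11, 4), (12, 3), (12, 4)]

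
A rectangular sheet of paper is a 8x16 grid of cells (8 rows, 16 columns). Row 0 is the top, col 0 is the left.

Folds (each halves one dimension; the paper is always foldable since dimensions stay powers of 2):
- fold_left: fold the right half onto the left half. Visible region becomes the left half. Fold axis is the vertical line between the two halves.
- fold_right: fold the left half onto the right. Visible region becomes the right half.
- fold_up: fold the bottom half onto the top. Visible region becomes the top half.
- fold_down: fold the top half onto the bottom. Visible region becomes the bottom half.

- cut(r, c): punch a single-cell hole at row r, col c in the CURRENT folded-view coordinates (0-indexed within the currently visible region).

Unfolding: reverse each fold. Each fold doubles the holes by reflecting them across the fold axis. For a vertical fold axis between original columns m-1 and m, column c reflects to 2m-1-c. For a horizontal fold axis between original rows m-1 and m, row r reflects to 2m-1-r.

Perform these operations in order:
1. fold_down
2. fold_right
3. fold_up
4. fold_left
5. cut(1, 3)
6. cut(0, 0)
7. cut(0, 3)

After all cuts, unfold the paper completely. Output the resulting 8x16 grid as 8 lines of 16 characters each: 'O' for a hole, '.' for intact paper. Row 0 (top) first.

Answer: O..OO..OO..OO..O
...OO......OO...
...OO......OO...
O..OO..OO..OO..O
O..OO..OO..OO..O
...OO......OO...
...OO......OO...
O..OO..OO..OO..O

Derivation:
Op 1 fold_down: fold axis h@4; visible region now rows[4,8) x cols[0,16) = 4x16
Op 2 fold_right: fold axis v@8; visible region now rows[4,8) x cols[8,16) = 4x8
Op 3 fold_up: fold axis h@6; visible region now rows[4,6) x cols[8,16) = 2x8
Op 4 fold_left: fold axis v@12; visible region now rows[4,6) x cols[8,12) = 2x4
Op 5 cut(1, 3): punch at orig (5,11); cuts so far [(5, 11)]; region rows[4,6) x cols[8,12) = 2x4
Op 6 cut(0, 0): punch at orig (4,8); cuts so far [(4, 8), (5, 11)]; region rows[4,6) x cols[8,12) = 2x4
Op 7 cut(0, 3): punch at orig (4,11); cuts so far [(4, 8), (4, 11), (5, 11)]; region rows[4,6) x cols[8,12) = 2x4
Unfold 1 (reflect across v@12): 6 holes -> [(4, 8), (4, 11), (4, 12), (4, 15), (5, 11), (5, 12)]
Unfold 2 (reflect across h@6): 12 holes -> [(4, 8), (4, 11), (4, 12), (4, 15), (5, 11), (5, 12), (6, 11), (6, 12), (7, 8), (7, 11), (7, 12), (7, 15)]
Unfold 3 (reflect across v@8): 24 holes -> [(4, 0), (4, 3), (4, 4), (4, 7), (4, 8), (4, 11), (4, 12), (4, 15), (5, 3), (5, 4), (5, 11), (5, 12), (6, 3), (6, 4), (6, 11), (6, 12), (7, 0), (7, 3), (7, 4), (7, 7), (7, 8), (7, 11), (7, 12), (7, 15)]
Unfold 4 (reflect across h@4): 48 holes -> [(0, 0), (0, 3), (0, 4), (0, 7), (0, 8), (0, 11), (0, 12), (0, 15), (1, 3), (1, 4), (1, 11), (1, 12), (2, 3), (2, 4), (2, 11), (2, 12), (3, 0), (3, 3), (3, 4), (3, 7), (3, 8), (3, 11), (3, 12), (3, 15), (4, 0), (4, 3), (4, 4), (4, 7), (4, 8), (4, 11), (4, 12), (4, 15), (5, 3), (5, 4), (5, 11), (5, 12), (6, 3), (6, 4), (6, 11), (6, 12), (7, 0), (7, 3), (7, 4), (7, 7), (7, 8), (7, 11), (7, 12), (7, 15)]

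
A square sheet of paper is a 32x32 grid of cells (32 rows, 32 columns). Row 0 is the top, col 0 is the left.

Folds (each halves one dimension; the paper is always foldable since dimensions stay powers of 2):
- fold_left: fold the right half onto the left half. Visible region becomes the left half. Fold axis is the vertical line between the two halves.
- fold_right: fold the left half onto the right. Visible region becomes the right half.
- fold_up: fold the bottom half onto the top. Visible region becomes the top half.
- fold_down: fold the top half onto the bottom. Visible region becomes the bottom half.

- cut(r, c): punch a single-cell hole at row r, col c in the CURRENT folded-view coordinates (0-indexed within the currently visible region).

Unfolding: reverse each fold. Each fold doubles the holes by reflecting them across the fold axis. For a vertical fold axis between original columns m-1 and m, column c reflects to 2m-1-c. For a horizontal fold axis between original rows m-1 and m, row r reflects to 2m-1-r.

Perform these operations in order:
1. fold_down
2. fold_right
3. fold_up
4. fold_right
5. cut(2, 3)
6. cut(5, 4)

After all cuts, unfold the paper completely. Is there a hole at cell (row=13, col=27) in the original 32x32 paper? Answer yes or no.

Op 1 fold_down: fold axis h@16; visible region now rows[16,32) x cols[0,32) = 16x32
Op 2 fold_right: fold axis v@16; visible region now rows[16,32) x cols[16,32) = 16x16
Op 3 fold_up: fold axis h@24; visible region now rows[16,24) x cols[16,32) = 8x16
Op 4 fold_right: fold axis v@24; visible region now rows[16,24) x cols[24,32) = 8x8
Op 5 cut(2, 3): punch at orig (18,27); cuts so far [(18, 27)]; region rows[16,24) x cols[24,32) = 8x8
Op 6 cut(5, 4): punch at orig (21,28); cuts so far [(18, 27), (21, 28)]; region rows[16,24) x cols[24,32) = 8x8
Unfold 1 (reflect across v@24): 4 holes -> [(18, 20), (18, 27), (21, 19), (21, 28)]
Unfold 2 (reflect across h@24): 8 holes -> [(18, 20), (18, 27), (21, 19), (21, 28), (26, 19), (26, 28), (29, 20), (29, 27)]
Unfold 3 (reflect across v@16): 16 holes -> [(18, 4), (18, 11), (18, 20), (18, 27), (21, 3), (21, 12), (21, 19), (21, 28), (26, 3), (26, 12), (26, 19), (26, 28), (29, 4), (29, 11), (29, 20), (29, 27)]
Unfold 4 (reflect across h@16): 32 holes -> [(2, 4), (2, 11), (2, 20), (2, 27), (5, 3), (5, 12), (5, 19), (5, 28), (10, 3), (10, 12), (10, 19), (10, 28), (13, 4), (13, 11), (13, 20), (13, 27), (18, 4), (18, 11), (18, 20), (18, 27), (21, 3), (21, 12), (21, 19), (21, 28), (26, 3), (26, 12), (26, 19), (26, 28), (29, 4), (29, 11), (29, 20), (29, 27)]
Holes: [(2, 4), (2, 11), (2, 20), (2, 27), (5, 3), (5, 12), (5, 19), (5, 28), (10, 3), (10, 12), (10, 19), (10, 28), (13, 4), (13, 11), (13, 20), (13, 27), (18, 4), (18, 11), (18, 20), (18, 27), (21, 3), (21, 12), (21, 19), (21, 28), (26, 3), (26, 12), (26, 19), (26, 28), (29, 4), (29, 11), (29, 20), (29, 27)]

Answer: yes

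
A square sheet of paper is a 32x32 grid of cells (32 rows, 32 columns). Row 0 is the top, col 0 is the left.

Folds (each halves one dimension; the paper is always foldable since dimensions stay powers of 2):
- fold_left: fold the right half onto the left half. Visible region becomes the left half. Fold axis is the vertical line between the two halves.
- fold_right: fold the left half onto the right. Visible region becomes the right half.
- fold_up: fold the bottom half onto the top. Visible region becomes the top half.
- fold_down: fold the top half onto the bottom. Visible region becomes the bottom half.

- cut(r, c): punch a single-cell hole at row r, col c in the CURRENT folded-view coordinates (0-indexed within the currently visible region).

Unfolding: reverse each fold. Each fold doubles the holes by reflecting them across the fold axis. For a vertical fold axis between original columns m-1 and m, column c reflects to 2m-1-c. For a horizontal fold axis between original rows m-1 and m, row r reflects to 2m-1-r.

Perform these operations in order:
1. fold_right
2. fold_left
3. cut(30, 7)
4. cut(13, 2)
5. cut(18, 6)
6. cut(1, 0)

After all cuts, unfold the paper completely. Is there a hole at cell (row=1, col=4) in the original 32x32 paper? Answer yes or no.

Op 1 fold_right: fold axis v@16; visible region now rows[0,32) x cols[16,32) = 32x16
Op 2 fold_left: fold axis v@24; visible region now rows[0,32) x cols[16,24) = 32x8
Op 3 cut(30, 7): punch at orig (30,23); cuts so far [(30, 23)]; region rows[0,32) x cols[16,24) = 32x8
Op 4 cut(13, 2): punch at orig (13,18); cuts so far [(13, 18), (30, 23)]; region rows[0,32) x cols[16,24) = 32x8
Op 5 cut(18, 6): punch at orig (18,22); cuts so far [(13, 18), (18, 22), (30, 23)]; region rows[0,32) x cols[16,24) = 32x8
Op 6 cut(1, 0): punch at orig (1,16); cuts so far [(1, 16), (13, 18), (18, 22), (30, 23)]; region rows[0,32) x cols[16,24) = 32x8
Unfold 1 (reflect across v@24): 8 holes -> [(1, 16), (1, 31), (13, 18), (13, 29), (18, 22), (18, 25), (30, 23), (30, 24)]
Unfold 2 (reflect across v@16): 16 holes -> [(1, 0), (1, 15), (1, 16), (1, 31), (13, 2), (13, 13), (13, 18), (13, 29), (18, 6), (18, 9), (18, 22), (18, 25), (30, 7), (30, 8), (30, 23), (30, 24)]
Holes: [(1, 0), (1, 15), (1, 16), (1, 31), (13, 2), (13, 13), (13, 18), (13, 29), (18, 6), (18, 9), (18, 22), (18, 25), (30, 7), (30, 8), (30, 23), (30, 24)]

Answer: no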